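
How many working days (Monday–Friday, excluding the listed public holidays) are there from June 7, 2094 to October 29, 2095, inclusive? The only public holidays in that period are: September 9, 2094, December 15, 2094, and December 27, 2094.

June 7, 2094 is a Monday.
From June 7, 2094 to October 29, 2095 is 510 days inclusive.
510 = 7 × 72 + 6, so there are 72 full weeks plus 6 extra days.
Each full week contributes 5 weekdays (Mon–Fri): 72 × 5 = 360.
The 6 extra days are Mon, Tue, Wed, Thu, Fri, Sat — 5 of them qualify.
Total: 360 + 5 = 365.
Holidays: September 9, 2094 (Thu); December 15, 2094 (Wed); December 27, 2094 (Mon).
All 3 holidays fall on weekdays, so subtract 3.
Business days: 365 − 3 = 362.

362 working days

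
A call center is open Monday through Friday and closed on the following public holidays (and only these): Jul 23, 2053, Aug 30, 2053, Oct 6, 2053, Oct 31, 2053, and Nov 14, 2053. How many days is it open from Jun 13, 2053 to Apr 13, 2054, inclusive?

Jun 13, 2053 is a Friday.
That's 305 days from start to end, counting both.
305 = 7 × 43 + 4, so there are 43 full weeks plus 4 extra days.
Each full week contributes 5 weekdays (Mon–Fri): 43 × 5 = 215.
The 4 extra days are Friday, Saturday, Sunday, Monday — 2 of them qualify.
Total: 215 + 2 = 217.
Holidays: Jul 23, 2053 (Wed); Aug 30, 2053 (Sat); Oct 6, 2053 (Mon); Oct 31, 2053 (Fri); Nov 14, 2053 (Fri).
4 of the 5 holidays fall on weekdays; the rest are weekends and were already excluded.
Business days: 217 − 4 = 213.

213 working days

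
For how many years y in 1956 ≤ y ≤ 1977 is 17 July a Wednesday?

Day of week of July 17 in each year:
1956: Tue, 1957: Wed ✓, 1958: Thu, 1959: Fri, 1960: Sun, 1961: Mon, 1962: Tue, 1963: Wed ✓, 1964: Fri, 1965: Sat, 1966: Sun, 1967: Mon, 1968: Wed ✓, 1969: Thu, 1970: Fri, 1971: Sat, 1972: Mon, 1973: Tue, 1974: Wed ✓, 1975: Thu, 1976: Sat, 1977: Sun
Wednesdays: 1957, 1963, 1968, 1974.

4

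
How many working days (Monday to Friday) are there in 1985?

1985-01-01 is a Tuesday.
That's 365 days from start to end, counting both.
365 = 7 × 52 + 1, so there are 52 full weeks plus 1 extra day.
Each full week contributes 5 weekdays (Mon–Fri): 52 × 5 = 260.
The 1 extra day is Tuesday — 1 of them qualifies.
Total: 260 + 1 = 261.

261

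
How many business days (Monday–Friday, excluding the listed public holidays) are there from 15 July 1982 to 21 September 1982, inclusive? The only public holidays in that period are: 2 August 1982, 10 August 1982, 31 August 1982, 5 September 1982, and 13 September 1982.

45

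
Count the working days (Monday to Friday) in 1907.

1907-01-01 is a Tuesday.
That's 365 days from start to end, counting both.
365 = 7 × 52 + 1, so there are 52 full weeks plus 1 extra day.
Each full week contributes 5 weekdays (Mon–Fri): 52 × 5 = 260.
The 1 extra day is Tue — 1 of them qualifies.
Total: 260 + 1 = 261.

261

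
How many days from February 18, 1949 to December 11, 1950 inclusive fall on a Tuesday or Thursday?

February 18, 1949 is a Friday.
From February 18, 1949 to December 11, 1950 is 662 days inclusive.
662 = 7 × 94 + 4, so there are 94 full weeks plus 4 extra days.
Each full week contributes 2 days from the set (Tue, Thu): 94 × 2 = 188.
The 4 extra days are Friday, Saturday, Sunday, Monday — none qualify.
Total: 188 + 0 = 188.

188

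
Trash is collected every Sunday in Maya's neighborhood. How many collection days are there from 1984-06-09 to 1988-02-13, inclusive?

192 Sundays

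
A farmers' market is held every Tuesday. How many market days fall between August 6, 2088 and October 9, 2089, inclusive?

61 Tuesdays

August 6, 2088 is a Friday.
That's 430 days from start to end, counting both.
430 = 7 × 61 + 3, so there are 61 full weeks plus 3 extra days.
Each full week contributes one Tuesday: 61 so far.
The 3 extra days are Fri, Sat, Sun — none qualify.
Total: 61 + 0 = 61.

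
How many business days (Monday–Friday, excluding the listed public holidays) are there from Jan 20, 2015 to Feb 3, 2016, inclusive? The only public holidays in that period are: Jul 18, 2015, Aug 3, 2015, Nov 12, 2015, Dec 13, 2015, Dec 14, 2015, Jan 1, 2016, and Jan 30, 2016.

268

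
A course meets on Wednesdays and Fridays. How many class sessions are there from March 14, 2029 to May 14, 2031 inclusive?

March 14, 2029 is a Wednesday.
That's 792 days from start to end, counting both.
792 = 7 × 113 + 1, so there are 113 full weeks plus 1 extra day.
Each full week contributes 2 days from the set (Wed, Fri): 113 × 2 = 226.
The 1 extra day is Wed — 1 of them qualifies.
Total: 226 + 1 = 227.

227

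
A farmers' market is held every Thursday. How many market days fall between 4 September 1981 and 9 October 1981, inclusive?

4 September 1981 is a Friday.
That's 36 days from start to end, counting both.
36 = 7 × 5 + 1, so there are 5 full weeks plus 1 extra day.
Each full week contributes one Thursday: 5 so far.
The 1 extra day is Friday — none qualify.
Total: 5 + 0 = 5.

5 Thursdays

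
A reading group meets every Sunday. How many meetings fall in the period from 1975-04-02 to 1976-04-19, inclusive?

55

1975-04-02 is a Wednesday.
The range spans 384 days (inclusive of both endpoints).
384 = 7 × 54 + 6, so there are 54 full weeks plus 6 extra days.
Each full week contributes one Sunday: 54 so far.
The 6 extra days are Wed, Thu, Fri, Sat, Sun, Mon — 1 of them qualifies.
Total: 54 + 1 = 55.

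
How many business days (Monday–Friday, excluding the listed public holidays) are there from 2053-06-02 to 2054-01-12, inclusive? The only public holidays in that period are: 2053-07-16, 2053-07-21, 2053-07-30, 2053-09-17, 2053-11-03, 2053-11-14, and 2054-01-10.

2053-06-02 is a Monday.
The range spans 225 days (inclusive of both endpoints).
225 = 7 × 32 + 1, so there are 32 full weeks plus 1 extra day.
Each full week contributes 5 weekdays (Mon–Fri): 32 × 5 = 160.
The 1 extra day is Monday — 1 of them qualifies.
Total: 160 + 1 = 161.
Holidays: 2053-07-16 (Wed); 2053-07-21 (Mon); 2053-07-30 (Wed); 2053-09-17 (Wed); 2053-11-03 (Mon); 2053-11-14 (Fri); 2054-01-10 (Sat).
6 of the 7 holidays fall on weekdays; the rest are weekends and were already excluded.
Business days: 161 − 6 = 155.

155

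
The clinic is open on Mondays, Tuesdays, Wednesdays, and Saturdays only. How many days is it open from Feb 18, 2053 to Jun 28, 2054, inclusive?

283

Feb 18, 2053 is a Tuesday.
The range spans 496 days (inclusive of both endpoints).
496 = 7 × 70 + 6, so there are 70 full weeks plus 6 extra days.
Each full week contributes 4 days from the set (Mon, Tue, Wed, Sat): 70 × 4 = 280.
The 6 extra days are Tue, Wed, Thu, Fri, Sat, Sun — 3 of them qualify.
Total: 280 + 3 = 283.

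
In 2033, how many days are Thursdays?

52

1 January 2033 is a Saturday.
The range spans 365 days (inclusive of both endpoints).
365 = 7 × 52 + 1, so there are 52 full weeks plus 1 extra day.
Each full week contributes one Thursday: 52 so far.
The 1 extra day is Saturday — none qualify.
Total: 52 + 0 = 52.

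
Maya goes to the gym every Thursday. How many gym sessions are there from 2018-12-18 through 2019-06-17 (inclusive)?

26

2018-12-18 is a Tuesday.
The range spans 182 days (inclusive of both endpoints).
182 = 7 × 26, so the span is exactly 26 full weeks.
Each full week contributes one Thursday: 26 so far.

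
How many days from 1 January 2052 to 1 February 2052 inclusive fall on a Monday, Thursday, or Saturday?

1 January 2052 is a Monday.
The range spans 32 days (inclusive of both endpoints).
32 = 7 × 4 + 4, so there are 4 full weeks plus 4 extra days.
Each full week contributes 3 days from the set (Mon, Thu, Sat): 4 × 3 = 12.
The 4 extra days are Monday, Tuesday, Wednesday, Thursday — 2 of them qualify.
Total: 12 + 2 = 14.

14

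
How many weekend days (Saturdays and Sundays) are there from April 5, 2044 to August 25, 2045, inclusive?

144

April 5, 2044 is a Tuesday.
That's 508 days from start to end, counting both.
508 = 7 × 72 + 4, so there are 72 full weeks plus 4 extra days.
Each full week contributes 2 weekend days (Sat, Sun): 72 × 2 = 144.
The 4 extra days are Tuesday, Wednesday, Thursday, Friday — none qualify.
Total: 144 + 0 = 144.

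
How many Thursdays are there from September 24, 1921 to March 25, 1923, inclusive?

September 24, 1921 is a Saturday.
The range spans 548 days (inclusive of both endpoints).
548 = 7 × 78 + 2, so there are 78 full weeks plus 2 extra days.
Each full week contributes one Thursday: 78 so far.
The 2 extra days are Sat, Sun — none qualify.
Total: 78 + 0 = 78.

78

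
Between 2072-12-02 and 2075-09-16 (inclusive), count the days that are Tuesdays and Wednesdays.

290

2072-12-02 is a Friday.
The range spans 1019 days (inclusive of both endpoints).
1019 = 7 × 145 + 4, so there are 145 full weeks plus 4 extra days.
Each full week contributes 2 days from the set (Tue, Wed): 145 × 2 = 290.
The 4 extra days are Fri, Sat, Sun, Mon — none qualify.
Total: 290 + 0 = 290.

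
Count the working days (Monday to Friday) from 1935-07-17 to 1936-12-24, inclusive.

1935-07-17 is a Wednesday.
From 1935-07-17 to 1936-12-24 is 527 days inclusive.
527 = 7 × 75 + 2, so there are 75 full weeks plus 2 extra days.
Each full week contributes 5 weekdays (Mon–Fri): 75 × 5 = 375.
The 2 extra days are Wed, Thu — 2 of them qualify.
Total: 375 + 2 = 377.

377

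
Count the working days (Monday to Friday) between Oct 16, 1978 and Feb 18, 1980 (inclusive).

Oct 16, 1978 is a Monday.
From Oct 16, 1978 to Feb 18, 1980 is 491 days inclusive.
491 = 7 × 70 + 1, so there are 70 full weeks plus 1 extra day.
Each full week contributes 5 weekdays (Mon–Fri): 70 × 5 = 350.
The 1 extra day is Mon — 1 of them qualifies.
Total: 350 + 1 = 351.

351 weekdays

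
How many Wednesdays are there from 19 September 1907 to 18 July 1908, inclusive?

43 Wednesdays

19 September 1907 is a Thursday.
From 19 September 1907 to 18 July 1908 is 304 days inclusive.
304 = 7 × 43 + 3, so there are 43 full weeks plus 3 extra days.
Each full week contributes one Wednesday: 43 so far.
The 3 extra days are Thu, Fri, Sat — none qualify.
Total: 43 + 0 = 43.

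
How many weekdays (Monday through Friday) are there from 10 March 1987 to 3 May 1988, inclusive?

10 March 1987 is a Tuesday.
From 10 March 1987 to 3 May 1988 is 421 days inclusive.
421 = 7 × 60 + 1, so there are 60 full weeks plus 1 extra day.
Each full week contributes 5 weekdays (Mon–Fri): 60 × 5 = 300.
The 1 extra day is Tuesday — 1 of them qualifies.
Total: 300 + 1 = 301.

301 weekdays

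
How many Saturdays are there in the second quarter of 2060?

13

April 1, 2060 is a Thursday.
From April 1, 2060 to June 30, 2060 is 91 days inclusive.
91 = 7 × 13, so the span is exactly 13 full weeks.
Each full week contributes one Saturday: 13 so far.
Total: 13.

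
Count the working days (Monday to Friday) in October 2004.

21

1 October 2004 is a Friday.
The range spans 31 days (inclusive of both endpoints).
31 = 7 × 4 + 3, so there are 4 full weeks plus 3 extra days.
Each full week contributes 5 weekdays (Mon–Fri): 4 × 5 = 20.
The 3 extra days are Fri, Sat, Sun — 1 of them qualifies.
Total: 20 + 1 = 21.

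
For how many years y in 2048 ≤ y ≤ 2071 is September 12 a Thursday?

Day of week of September 12 in each year:
2048: Sat, 2049: Sun, 2050: Mon, 2051: Tue, 2052: Thu ✓, 2053: Fri, 2054: Sat, 2055: Sun, 2056: Tue, 2057: Wed, 2058: Thu ✓, 2059: Fri, 2060: Sun, 2061: Mon, 2062: Tue, 2063: Wed, 2064: Fri, 2065: Sat, 2066: Sun, 2067: Mon, 2068: Wed, 2069: Thu ✓, 2070: Fri, 2071: Sat
Thursdays: 2052, 2058, 2069.

3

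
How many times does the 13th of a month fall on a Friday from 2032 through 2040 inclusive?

16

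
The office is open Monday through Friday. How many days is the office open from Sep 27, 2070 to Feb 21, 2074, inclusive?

Sep 27, 2070 is a Saturday.
From Sep 27, 2070 to Feb 21, 2074 is 1244 days inclusive.
1244 = 7 × 177 + 5, so there are 177 full weeks plus 5 extra days.
Each full week contributes 5 weekdays (Mon–Fri): 177 × 5 = 885.
The 5 extra days are Saturday, Sunday, Monday, Tuesday, Wednesday — 3 of them qualify.
Total: 885 + 3 = 888.

888 weekdays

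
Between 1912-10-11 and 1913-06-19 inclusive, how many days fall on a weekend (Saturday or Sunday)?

1912-10-11 is a Friday.
The range spans 252 days (inclusive of both endpoints).
252 = 7 × 36, so the span is exactly 36 full weeks.
Each full week contributes 2 weekend days (Sat, Sun): 36 × 2 = 72.

72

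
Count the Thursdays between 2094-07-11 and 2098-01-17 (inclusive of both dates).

2094-07-11 is a Sunday.
That's 1287 days from start to end, counting both.
1287 = 7 × 183 + 6, so there are 183 full weeks plus 6 extra days.
Each full week contributes one Thursday: 183 so far.
The 6 extra days are Sun, Mon, Tue, Wed, Thu, Fri — 1 of them qualifies.
Total: 183 + 1 = 184.

184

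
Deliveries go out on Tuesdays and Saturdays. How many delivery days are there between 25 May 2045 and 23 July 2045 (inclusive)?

25 May 2045 is a Thursday.
From 25 May 2045 to 23 July 2045 is 60 days inclusive.
60 = 7 × 8 + 4, so there are 8 full weeks plus 4 extra days.
Each full week contributes 2 days from the set (Tue, Sat): 8 × 2 = 16.
The 4 extra days are Thursday, Friday, Saturday, Sunday — 1 of them qualifies.
Total: 16 + 1 = 17.

17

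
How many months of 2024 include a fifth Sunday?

4

A month has five Sundays exactly when Sunday falls within its first (length − 28) days.
Jan: 31 days, starts Mon → 5 of Mon, Tue, Wed
Feb: 29 days, starts Thu → 5 of Thu
Mar: 31 days, starts Fri → 5 of Fri, Sat, Sun ✓
Apr: 30 days, starts Mon → 5 of Mon, Tue
May: 31 days, starts Wed → 5 of Wed, Thu, Fri
Jun: 30 days, starts Sat → 5 of Sat, Sun ✓
Jul: 31 days, starts Mon → 5 of Mon, Tue, Wed
Aug: 31 days, starts Thu → 5 of Thu, Fri, Sat
Sep: 30 days, starts Sun → 5 of Sun, Mon ✓
Oct: 31 days, starts Tue → 5 of Tue, Wed, Thu
Nov: 30 days, starts Fri → 5 of Fri, Sat
Dec: 31 days, starts Sun → 5 of Sun, Mon, Tue ✓
Months with five Sundays: Mar, Jun, Sep, Dec.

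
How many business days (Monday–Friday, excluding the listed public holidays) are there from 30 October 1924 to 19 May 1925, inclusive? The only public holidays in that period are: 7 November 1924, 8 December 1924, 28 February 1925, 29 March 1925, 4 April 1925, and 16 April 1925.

141

30 October 1924 is a Thursday.
The range spans 202 days (inclusive of both endpoints).
202 = 7 × 28 + 6, so there are 28 full weeks plus 6 extra days.
Each full week contributes 5 weekdays (Mon–Fri): 28 × 5 = 140.
The 6 extra days are Thu, Fri, Sat, Sun, Mon, Tue — 4 of them qualify.
Total: 140 + 4 = 144.
Holidays: 7 November 1924 (Fri); 8 December 1924 (Mon); 28 February 1925 (Sat); 29 March 1925 (Sun); 4 April 1925 (Sat); 16 April 1925 (Thu).
3 of the 6 holidays fall on weekdays; the rest are weekends and were already excluded.
Business days: 144 − 3 = 141.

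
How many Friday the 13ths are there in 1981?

The 13th falls on a Friday when the month's 13th has weekday Fri.
Jan 13 is Tue; Feb 13 is Fri ✓; Mar 13 is Fri ✓; Apr 13 is Mon; May 13 is Wed; Jun 13 is Sat; Jul 13 is Mon; Aug 13 is Thu; Sep 13 is Sun; Oct 13 is Tue; Nov 13 is Fri ✓; Dec 13 is Sun.
Friday the 13ths: Feb, Mar, Nov.

3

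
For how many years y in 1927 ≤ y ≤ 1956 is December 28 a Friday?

5

Day of week of December 28 in each year:
1927: Wed, 1928: Fri ✓, 1929: Sat, 1930: Sun, 1931: Mon, 1932: Wed, 1933: Thu, 1934: Fri ✓, 1935: Sat, 1936: Mon, 1937: Tue, 1938: Wed, 1939: Thu, 1940: Sat, 1941: Sun, 1942: Mon, 1943: Tue, 1944: Thu, 1945: Fri ✓, 1946: Sat, 1947: Sun, 1948: Tue, 1949: Wed, 1950: Thu, 1951: Fri ✓, 1952: Sun, 1953: Mon, 1954: Tue, 1955: Wed, 1956: Fri ✓
Fridays: 1928, 1934, 1945, 1951, 1956.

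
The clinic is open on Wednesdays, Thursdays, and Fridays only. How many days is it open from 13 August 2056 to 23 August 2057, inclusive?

13 August 2056 is a Sunday.
From 13 August 2056 to 23 August 2057 is 376 days inclusive.
376 = 7 × 53 + 5, so there are 53 full weeks plus 5 extra days.
Each full week contributes 3 days from the set (Wed, Thu, Fri): 53 × 3 = 159.
The 5 extra days are Sunday, Monday, Tuesday, Wednesday, Thursday — 2 of them qualify.
Total: 159 + 2 = 161.

161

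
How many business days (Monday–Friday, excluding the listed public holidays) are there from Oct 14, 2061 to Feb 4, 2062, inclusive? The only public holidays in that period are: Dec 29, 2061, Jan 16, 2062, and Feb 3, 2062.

78

Oct 14, 2061 is a Friday.
From Oct 14, 2061 to Feb 4, 2062 is 114 days inclusive.
114 = 7 × 16 + 2, so there are 16 full weeks plus 2 extra days.
Each full week contributes 5 weekdays (Mon–Fri): 16 × 5 = 80.
The 2 extra days are Friday, Saturday — 1 of them qualifies.
Total: 80 + 1 = 81.
Holidays: Dec 29, 2061 (Thu); Jan 16, 2062 (Mon); Feb 3, 2062 (Fri).
All 3 holidays fall on weekdays, so subtract 3.
Business days: 81 − 3 = 78.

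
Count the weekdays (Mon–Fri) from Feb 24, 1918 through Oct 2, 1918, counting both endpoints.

158

Feb 24, 1918 is a Sunday.
From Feb 24, 1918 to Oct 2, 1918 is 221 days inclusive.
221 = 7 × 31 + 4, so there are 31 full weeks plus 4 extra days.
Each full week contributes 5 weekdays (Mon–Fri): 31 × 5 = 155.
The 4 extra days are Sunday, Monday, Tuesday, Wednesday — 3 of them qualify.
Total: 155 + 3 = 158.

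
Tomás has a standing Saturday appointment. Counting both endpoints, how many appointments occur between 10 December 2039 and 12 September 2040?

40 Saturdays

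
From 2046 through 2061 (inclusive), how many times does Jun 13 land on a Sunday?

Day of week of June 13 in each year:
2046: Wed, 2047: Thu, 2048: Sat, 2049: Sun ✓, 2050: Mon, 2051: Tue, 2052: Thu, 2053: Fri, 2054: Sat, 2055: Sun ✓, 2056: Tue, 2057: Wed, 2058: Thu, 2059: Fri, 2060: Sun ✓, 2061: Mon
Sundays: 2049, 2055, 2060.

3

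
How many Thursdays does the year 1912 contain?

52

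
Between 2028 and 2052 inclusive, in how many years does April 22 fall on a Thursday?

Day of week of April 22 in each year:
2028: Sat, 2029: Sun, 2030: Mon, 2031: Tue, 2032: Thu ✓, 2033: Fri, 2034: Sat, 2035: Sun, 2036: Tue, 2037: Wed, 2038: Thu ✓, 2039: Fri, 2040: Sun, 2041: Mon, 2042: Tue, 2043: Wed, 2044: Fri, 2045: Sat, 2046: Sun, 2047: Mon, 2048: Wed, 2049: Thu ✓, 2050: Fri, 2051: Sat, 2052: Mon
Thursdays: 2032, 2038, 2049.

3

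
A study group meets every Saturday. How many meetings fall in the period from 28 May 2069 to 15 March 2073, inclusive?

198 Saturdays

28 May 2069 is a Tuesday.
That's 1388 days from start to end, counting both.
1388 = 7 × 198 + 2, so there are 198 full weeks plus 2 extra days.
Each full week contributes one Saturday: 198 so far.
The 2 extra days are Tuesday, Wednesday — none qualify.
Total: 198 + 0 = 198.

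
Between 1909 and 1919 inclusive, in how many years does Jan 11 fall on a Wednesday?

1

Day of week of January 11 in each year:
1909: Mon, 1910: Tue, 1911: Wed ✓, 1912: Thu, 1913: Sat, 1914: Sun, 1915: Mon, 1916: Tue, 1917: Thu, 1918: Fri, 1919: Sat
Wednesdays: 1911.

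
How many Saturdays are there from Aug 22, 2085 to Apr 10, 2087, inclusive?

Aug 22, 2085 is a Wednesday.
That's 597 days from start to end, counting both.
597 = 7 × 85 + 2, so there are 85 full weeks plus 2 extra days.
Each full week contributes one Saturday: 85 so far.
The 2 extra days are Wednesday, Thursday — none qualify.
Total: 85 + 0 = 85.

85 Saturdays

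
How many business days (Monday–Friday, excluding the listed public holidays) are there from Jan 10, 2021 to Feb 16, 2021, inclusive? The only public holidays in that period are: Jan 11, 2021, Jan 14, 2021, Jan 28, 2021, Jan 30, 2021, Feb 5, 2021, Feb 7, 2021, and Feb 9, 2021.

22 business days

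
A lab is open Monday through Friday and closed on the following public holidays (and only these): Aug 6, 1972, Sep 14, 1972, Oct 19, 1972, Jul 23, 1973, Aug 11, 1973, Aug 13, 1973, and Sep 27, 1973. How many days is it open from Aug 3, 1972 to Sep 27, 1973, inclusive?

296 business days

Aug 3, 1972 is a Thursday.
From Aug 3, 1972 to Sep 27, 1973 is 421 days inclusive.
421 = 7 × 60 + 1, so there are 60 full weeks plus 1 extra day.
Each full week contributes 5 weekdays (Mon–Fri): 60 × 5 = 300.
The 1 extra day is Thursday — 1 of them qualifies.
Total: 300 + 1 = 301.
Holidays: Aug 6, 1972 (Sun); Sep 14, 1972 (Thu); Oct 19, 1972 (Thu); Jul 23, 1973 (Mon); Aug 11, 1973 (Sat); Aug 13, 1973 (Mon); Sep 27, 1973 (Thu).
5 of the 7 holidays fall on weekdays; the rest are weekends and were already excluded.
Business days: 301 − 5 = 296.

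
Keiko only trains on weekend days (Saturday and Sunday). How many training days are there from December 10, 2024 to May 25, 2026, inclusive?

152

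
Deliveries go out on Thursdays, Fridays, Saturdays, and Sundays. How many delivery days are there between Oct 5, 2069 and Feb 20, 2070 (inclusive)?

Oct 5, 2069 is a Saturday.
The range spans 139 days (inclusive of both endpoints).
139 = 7 × 19 + 6, so there are 19 full weeks plus 6 extra days.
Each full week contributes 4 days from the set (Thu, Fri, Sat, Sun): 19 × 4 = 76.
The 6 extra days are Sat, Sun, Mon, Tue, Wed, Thu — 3 of them qualify.
Total: 76 + 3 = 79.

79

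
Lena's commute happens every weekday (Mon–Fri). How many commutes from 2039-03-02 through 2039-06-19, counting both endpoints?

2039-03-02 is a Wednesday.
That's 110 days from start to end, counting both.
110 = 7 × 15 + 5, so there are 15 full weeks plus 5 extra days.
Each full week contributes 5 weekdays (Mon–Fri): 15 × 5 = 75.
The 5 extra days are Wednesday, Thursday, Friday, Saturday, Sunday — 3 of them qualify.
Total: 75 + 3 = 78.

78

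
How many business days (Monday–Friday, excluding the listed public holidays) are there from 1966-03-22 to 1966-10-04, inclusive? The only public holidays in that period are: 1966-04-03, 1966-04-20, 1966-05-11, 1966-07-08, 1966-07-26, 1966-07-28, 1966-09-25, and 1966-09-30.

1966-03-22 is a Tuesday.
The range spans 197 days (inclusive of both endpoints).
197 = 7 × 28 + 1, so there are 28 full weeks plus 1 extra day.
Each full week contributes 5 weekdays (Mon–Fri): 28 × 5 = 140.
The 1 extra day is Tuesday — 1 of them qualifies.
Total: 140 + 1 = 141.
Holidays: 1966-04-03 (Sun); 1966-04-20 (Wed); 1966-05-11 (Wed); 1966-07-08 (Fri); 1966-07-26 (Tue); 1966-07-28 (Thu); 1966-09-25 (Sun); 1966-09-30 (Fri).
6 of the 8 holidays fall on weekdays; the rest are weekends and were already excluded.
Business days: 141 − 6 = 135.

135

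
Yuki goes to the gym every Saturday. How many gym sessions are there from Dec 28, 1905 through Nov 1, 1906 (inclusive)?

Dec 28, 1905 is a Thursday.
The range spans 309 days (inclusive of both endpoints).
309 = 7 × 44 + 1, so there are 44 full weeks plus 1 extra day.
Each full week contributes one Saturday: 44 so far.
The 1 extra day is Thursday — none qualify.
Total: 44 + 0 = 44.

44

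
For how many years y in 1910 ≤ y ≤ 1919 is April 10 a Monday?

Day of week of April 10 in each year:
1910: Sun, 1911: Mon ✓, 1912: Wed, 1913: Thu, 1914: Fri, 1915: Sat, 1916: Mon ✓, 1917: Tue, 1918: Wed, 1919: Thu
Mondays: 1911, 1916.

2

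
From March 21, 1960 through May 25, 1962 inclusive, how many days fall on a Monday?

114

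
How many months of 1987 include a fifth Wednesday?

4

A month has five Wednesdays exactly when Wednesday falls within its first (length − 28) days.
Jan: 31 days, starts Thu → 5 of Thu, Fri, Sat
Feb: 28 days, starts Sun → 5 of (none)
Mar: 31 days, starts Sun → 5 of Sun, Mon, Tue
Apr: 30 days, starts Wed → 5 of Wed, Thu ✓
May: 31 days, starts Fri → 5 of Fri, Sat, Sun
Jun: 30 days, starts Mon → 5 of Mon, Tue
Jul: 31 days, starts Wed → 5 of Wed, Thu, Fri ✓
Aug: 31 days, starts Sat → 5 of Sat, Sun, Mon
Sep: 30 days, starts Tue → 5 of Tue, Wed ✓
Oct: 31 days, starts Thu → 5 of Thu, Fri, Sat
Nov: 30 days, starts Sun → 5 of Sun, Mon
Dec: 31 days, starts Tue → 5 of Tue, Wed, Thu ✓
Months with five Wednesdays: Apr, Jul, Sep, Dec.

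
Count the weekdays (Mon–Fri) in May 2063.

May 1, 2063 is a Tuesday.
That's 31 days from start to end, counting both.
31 = 7 × 4 + 3, so there are 4 full weeks plus 3 extra days.
Each full week contributes 5 weekdays (Mon–Fri): 4 × 5 = 20.
The 3 extra days are Tuesday, Wednesday, Thursday — 3 of them qualify.
Total: 20 + 3 = 23.

23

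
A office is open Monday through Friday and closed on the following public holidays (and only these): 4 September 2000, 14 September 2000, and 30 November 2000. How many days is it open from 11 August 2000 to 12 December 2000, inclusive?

11 August 2000 is a Friday.
From 11 August 2000 to 12 December 2000 is 124 days inclusive.
124 = 7 × 17 + 5, so there are 17 full weeks plus 5 extra days.
Each full week contributes 5 weekdays (Mon–Fri): 17 × 5 = 85.
The 5 extra days are Fri, Sat, Sun, Mon, Tue — 3 of them qualify.
Total: 85 + 3 = 88.
Holidays: 4 September 2000 (Mon); 14 September 2000 (Thu); 30 November 2000 (Thu).
All 3 holidays fall on weekdays, so subtract 3.
Business days: 88 − 3 = 85.

85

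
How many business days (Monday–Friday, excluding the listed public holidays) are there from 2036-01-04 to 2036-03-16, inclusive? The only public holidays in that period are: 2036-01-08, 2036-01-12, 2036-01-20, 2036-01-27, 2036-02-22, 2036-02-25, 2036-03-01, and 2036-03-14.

2036-01-04 is a Friday.
The range spans 73 days (inclusive of both endpoints).
73 = 7 × 10 + 3, so there are 10 full weeks plus 3 extra days.
Each full week contributes 5 weekdays (Mon–Fri): 10 × 5 = 50.
The 3 extra days are Fri, Sat, Sun — 1 of them qualifies.
Total: 50 + 1 = 51.
Holidays: 2036-01-08 (Tue); 2036-01-12 (Sat); 2036-01-20 (Sun); 2036-01-27 (Sun); 2036-02-22 (Fri); 2036-02-25 (Mon); 2036-03-01 (Sat); 2036-03-14 (Fri).
4 of the 8 holidays fall on weekdays; the rest are weekends and were already excluded.
Business days: 51 − 4 = 47.

47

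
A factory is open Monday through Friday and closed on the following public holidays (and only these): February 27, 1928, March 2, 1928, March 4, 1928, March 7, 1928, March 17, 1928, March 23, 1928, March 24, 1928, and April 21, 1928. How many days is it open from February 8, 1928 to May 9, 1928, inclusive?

62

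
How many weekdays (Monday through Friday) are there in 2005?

260 weekdays

2005-01-01 is a Saturday.
The range spans 365 days (inclusive of both endpoints).
365 = 7 × 52 + 1, so there are 52 full weeks plus 1 extra day.
Each full week contributes 5 weekdays (Mon–Fri): 52 × 5 = 260.
The 1 extra day is Sat — none qualify.
Total: 260 + 0 = 260.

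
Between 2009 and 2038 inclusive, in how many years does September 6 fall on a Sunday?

5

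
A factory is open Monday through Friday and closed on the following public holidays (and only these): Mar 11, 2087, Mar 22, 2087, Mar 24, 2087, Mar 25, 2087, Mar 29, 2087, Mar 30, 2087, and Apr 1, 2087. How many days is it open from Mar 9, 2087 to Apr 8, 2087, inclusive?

18 business days

Mar 9, 2087 is a Sunday.
That's 31 days from start to end, counting both.
31 = 7 × 4 + 3, so there are 4 full weeks plus 3 extra days.
Each full week contributes 5 weekdays (Mon–Fri): 4 × 5 = 20.
The 3 extra days are Sun, Mon, Tue — 2 of them qualify.
Total: 20 + 2 = 22.
Holidays: Mar 11, 2087 (Tue); Mar 22, 2087 (Sat); Mar 24, 2087 (Mon); Mar 25, 2087 (Tue); Mar 29, 2087 (Sat); Mar 30, 2087 (Sun); Apr 1, 2087 (Tue).
4 of the 7 holidays fall on weekdays; the rest are weekends and were already excluded.
Business days: 22 − 4 = 18.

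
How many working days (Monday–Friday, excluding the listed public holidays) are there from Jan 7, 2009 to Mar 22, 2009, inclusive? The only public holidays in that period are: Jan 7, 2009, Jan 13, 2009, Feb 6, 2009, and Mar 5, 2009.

Jan 7, 2009 is a Wednesday.
From Jan 7, 2009 to Mar 22, 2009 is 75 days inclusive.
75 = 7 × 10 + 5, so there are 10 full weeks plus 5 extra days.
Each full week contributes 5 weekdays (Mon–Fri): 10 × 5 = 50.
The 5 extra days are Wed, Thu, Fri, Sat, Sun — 3 of them qualify.
Total: 50 + 3 = 53.
Holidays: Jan 7, 2009 (Wed); Jan 13, 2009 (Tue); Feb 6, 2009 (Fri); Mar 5, 2009 (Thu).
All 4 holidays fall on weekdays, so subtract 4.
Business days: 53 − 4 = 49.

49 working days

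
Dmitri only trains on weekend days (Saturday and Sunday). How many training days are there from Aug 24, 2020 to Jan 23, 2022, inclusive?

148

Aug 24, 2020 is a Monday.
That's 518 days from start to end, counting both.
518 = 7 × 74, so the span is exactly 74 full weeks.
Each full week contributes 2 weekend days (Sat, Sun): 74 × 2 = 148.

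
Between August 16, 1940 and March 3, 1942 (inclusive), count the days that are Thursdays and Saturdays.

161

August 16, 1940 is a Friday.
That's 565 days from start to end, counting both.
565 = 7 × 80 + 5, so there are 80 full weeks plus 5 extra days.
Each full week contributes 2 days from the set (Thu, Sat): 80 × 2 = 160.
The 5 extra days are Friday, Saturday, Sunday, Monday, Tuesday — 1 of them qualifies.
Total: 160 + 1 = 161.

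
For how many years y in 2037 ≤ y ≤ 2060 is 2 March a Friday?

3

Day of week of March 2 in each year:
2037: Mon, 2038: Tue, 2039: Wed, 2040: Fri ✓, 2041: Sat, 2042: Sun, 2043: Mon, 2044: Wed, 2045: Thu, 2046: Fri ✓, 2047: Sat, 2048: Mon, 2049: Tue, 2050: Wed, 2051: Thu, 2052: Sat, 2053: Sun, 2054: Mon, 2055: Tue, 2056: Thu, 2057: Fri ✓, 2058: Sat, 2059: Sun, 2060: Tue
Fridays: 2040, 2046, 2057.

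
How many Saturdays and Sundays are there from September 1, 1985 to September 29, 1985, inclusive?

September 1, 1985 is a Sunday.
That's 29 days from start to end, counting both.
29 = 7 × 4 + 1, so there are 4 full weeks plus 1 extra day.
Each full week contributes 2 weekend days (Sat, Sun): 4 × 2 = 8.
The 1 extra day is Sunday — 1 of them qualifies.
Total: 8 + 1 = 9.

9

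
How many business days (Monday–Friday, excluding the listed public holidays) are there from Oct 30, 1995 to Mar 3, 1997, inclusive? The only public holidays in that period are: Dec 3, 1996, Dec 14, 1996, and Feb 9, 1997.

350 business days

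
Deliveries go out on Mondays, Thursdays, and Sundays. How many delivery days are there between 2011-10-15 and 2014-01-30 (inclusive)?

360

2011-10-15 is a Saturday.
The range spans 839 days (inclusive of both endpoints).
839 = 7 × 119 + 6, so there are 119 full weeks plus 6 extra days.
Each full week contributes 3 days from the set (Mon, Thu, Sun): 119 × 3 = 357.
The 6 extra days are Sat, Sun, Mon, Tue, Wed, Thu — 3 of them qualify.
Total: 357 + 3 = 360.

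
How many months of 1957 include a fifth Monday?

4

A month has five Mondays exactly when Monday falls within its first (length − 28) days.
Jan: 31 days, starts Tue → 5 of Tue, Wed, Thu
Feb: 28 days, starts Fri → 5 of (none)
Mar: 31 days, starts Fri → 5 of Fri, Sat, Sun
Apr: 30 days, starts Mon → 5 of Mon, Tue ✓
May: 31 days, starts Wed → 5 of Wed, Thu, Fri
Jun: 30 days, starts Sat → 5 of Sat, Sun
Jul: 31 days, starts Mon → 5 of Mon, Tue, Wed ✓
Aug: 31 days, starts Thu → 5 of Thu, Fri, Sat
Sep: 30 days, starts Sun → 5 of Sun, Mon ✓
Oct: 31 days, starts Tue → 5 of Tue, Wed, Thu
Nov: 30 days, starts Fri → 5 of Fri, Sat
Dec: 31 days, starts Sun → 5 of Sun, Mon, Tue ✓
Months with five Mondays: Apr, Jul, Sep, Dec.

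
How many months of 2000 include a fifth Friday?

A month has five Fridays exactly when Friday falls within its first (length − 28) days.
Jan: 31 days, starts Sat → 5 of Sat, Sun, Mon
Feb: 29 days, starts Tue → 5 of Tue
Mar: 31 days, starts Wed → 5 of Wed, Thu, Fri ✓
Apr: 30 days, starts Sat → 5 of Sat, Sun
May: 31 days, starts Mon → 5 of Mon, Tue, Wed
Jun: 30 days, starts Thu → 5 of Thu, Fri ✓
Jul: 31 days, starts Sat → 5 of Sat, Sun, Mon
Aug: 31 days, starts Tue → 5 of Tue, Wed, Thu
Sep: 30 days, starts Fri → 5 of Fri, Sat ✓
Oct: 31 days, starts Sun → 5 of Sun, Mon, Tue
Nov: 30 days, starts Wed → 5 of Wed, Thu
Dec: 31 days, starts Fri → 5 of Fri, Sat, Sun ✓
Months with five Fridays: Mar, Jun, Sep, Dec.

4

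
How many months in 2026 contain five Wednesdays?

4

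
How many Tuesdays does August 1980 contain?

1 August 1980 is a Friday.
From 1 August 1980 to 31 August 1980 is 31 days inclusive.
31 = 7 × 4 + 3, so there are 4 full weeks plus 3 extra days.
Each full week contributes one Tuesday: 4 so far.
The 3 extra days are Friday, Saturday, Sunday — none qualify.
Total: 4 + 0 = 4.

4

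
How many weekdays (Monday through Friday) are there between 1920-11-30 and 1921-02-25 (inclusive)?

64

1920-11-30 is a Tuesday.
From 1920-11-30 to 1921-02-25 is 88 days inclusive.
88 = 7 × 12 + 4, so there are 12 full weeks plus 4 extra days.
Each full week contributes 5 weekdays (Mon–Fri): 12 × 5 = 60.
The 4 extra days are Tuesday, Wednesday, Thursday, Friday — 4 of them qualify.
Total: 60 + 4 = 64.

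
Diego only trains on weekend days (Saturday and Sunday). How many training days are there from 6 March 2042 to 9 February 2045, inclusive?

306

6 March 2042 is a Thursday.
That's 1072 days from start to end, counting both.
1072 = 7 × 153 + 1, so there are 153 full weeks plus 1 extra day.
Each full week contributes 2 weekend days (Sat, Sun): 153 × 2 = 306.
The 1 extra day is Thu — none qualify.
Total: 306 + 0 = 306.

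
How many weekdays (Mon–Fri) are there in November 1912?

Nov 1, 1912 is a Friday.
That's 30 days from start to end, counting both.
30 = 7 × 4 + 2, so there are 4 full weeks plus 2 extra days.
Each full week contributes 5 weekdays (Mon–Fri): 4 × 5 = 20.
The 2 extra days are Friday, Saturday — 1 of them qualifies.
Total: 20 + 1 = 21.

21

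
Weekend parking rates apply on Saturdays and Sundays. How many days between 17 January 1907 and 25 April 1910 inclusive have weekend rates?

342

17 January 1907 is a Thursday.
The range spans 1195 days (inclusive of both endpoints).
1195 = 7 × 170 + 5, so there are 170 full weeks plus 5 extra days.
Each full week contributes 2 weekend days (Sat, Sun): 170 × 2 = 340.
The 5 extra days are Thu, Fri, Sat, Sun, Mon — 2 of them qualify.
Total: 340 + 2 = 342.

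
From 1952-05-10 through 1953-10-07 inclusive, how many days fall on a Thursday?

1952-05-10 is a Saturday.
That's 516 days from start to end, counting both.
516 = 7 × 73 + 5, so there are 73 full weeks plus 5 extra days.
Each full week contributes one Thursday: 73 so far.
The 5 extra days are Saturday, Sunday, Monday, Tuesday, Wednesday — none qualify.
Total: 73 + 0 = 73.

73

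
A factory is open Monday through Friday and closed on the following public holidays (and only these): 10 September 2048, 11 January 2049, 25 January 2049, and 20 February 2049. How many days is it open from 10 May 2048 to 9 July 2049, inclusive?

302

10 May 2048 is a Sunday.
From 10 May 2048 to 9 July 2049 is 426 days inclusive.
426 = 7 × 60 + 6, so there are 60 full weeks plus 6 extra days.
Each full week contributes 5 weekdays (Mon–Fri): 60 × 5 = 300.
The 6 extra days are Sunday, Monday, Tuesday, Wednesday, Thursday, Friday — 5 of them qualify.
Total: 300 + 5 = 305.
Holidays: 10 September 2048 (Thu); 11 January 2049 (Mon); 25 January 2049 (Mon); 20 February 2049 (Sat).
3 of the 4 holidays fall on weekdays; the rest are weekends and were already excluded.
Business days: 305 − 3 = 302.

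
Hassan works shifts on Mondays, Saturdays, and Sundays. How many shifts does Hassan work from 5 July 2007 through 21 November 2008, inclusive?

216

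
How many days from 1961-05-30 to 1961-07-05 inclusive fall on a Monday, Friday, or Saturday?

1961-05-30 is a Tuesday.
From 1961-05-30 to 1961-07-05 is 37 days inclusive.
37 = 7 × 5 + 2, so there are 5 full weeks plus 2 extra days.
Each full week contributes 3 days from the set (Mon, Fri, Sat): 5 × 3 = 15.
The 2 extra days are Tuesday, Wednesday — none qualify.
Total: 15 + 0 = 15.

15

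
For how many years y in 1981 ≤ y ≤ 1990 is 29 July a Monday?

1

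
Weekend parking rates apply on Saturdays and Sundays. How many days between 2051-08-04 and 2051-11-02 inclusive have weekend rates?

26

2051-08-04 is a Friday.
The range spans 91 days (inclusive of both endpoints).
91 = 7 × 13, so the span is exactly 13 full weeks.
Each full week contributes 2 weekend days (Sat, Sun): 13 × 2 = 26.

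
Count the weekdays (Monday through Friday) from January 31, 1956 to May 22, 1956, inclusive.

January 31, 1956 is a Tuesday.
The range spans 113 days (inclusive of both endpoints).
113 = 7 × 16 + 1, so there are 16 full weeks plus 1 extra day.
Each full week contributes 5 weekdays (Mon–Fri): 16 × 5 = 80.
The 1 extra day is Tuesday — 1 of them qualifies.
Total: 80 + 1 = 81.

81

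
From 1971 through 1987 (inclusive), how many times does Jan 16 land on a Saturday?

Day of week of January 16 in each year:
1971: Sat ✓, 1972: Sun, 1973: Tue, 1974: Wed, 1975: Thu, 1976: Fri, 1977: Sun, 1978: Mon, 1979: Tue, 1980: Wed, 1981: Fri, 1982: Sat ✓, 1983: Sun, 1984: Mon, 1985: Wed, 1986: Thu, 1987: Fri
Saturdays: 1971, 1982.

2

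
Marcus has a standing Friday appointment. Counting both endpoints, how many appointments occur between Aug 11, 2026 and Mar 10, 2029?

Aug 11, 2026 is a Tuesday.
The range spans 943 days (inclusive of both endpoints).
943 = 7 × 134 + 5, so there are 134 full weeks plus 5 extra days.
Each full week contributes one Friday: 134 so far.
The 5 extra days are Tuesday, Wednesday, Thursday, Friday, Saturday — 1 of them qualifies.
Total: 134 + 1 = 135.

135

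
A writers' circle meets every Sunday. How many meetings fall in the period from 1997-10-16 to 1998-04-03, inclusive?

24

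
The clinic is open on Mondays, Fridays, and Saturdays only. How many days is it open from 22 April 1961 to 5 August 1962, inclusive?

202

22 April 1961 is a Saturday.
From 22 April 1961 to 5 August 1962 is 471 days inclusive.
471 = 7 × 67 + 2, so there are 67 full weeks plus 2 extra days.
Each full week contributes 3 days from the set (Mon, Fri, Sat): 67 × 3 = 201.
The 2 extra days are Saturday, Sunday — 1 of them qualifies.
Total: 201 + 1 = 202.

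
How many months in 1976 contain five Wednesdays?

4

A month has five Wednesdays exactly when Wednesday falls within its first (length − 28) days.
Jan: 31 days, starts Thu → 5 of Thu, Fri, Sat
Feb: 29 days, starts Sun → 5 of Sun
Mar: 31 days, starts Mon → 5 of Mon, Tue, Wed ✓
Apr: 30 days, starts Thu → 5 of Thu, Fri
May: 31 days, starts Sat → 5 of Sat, Sun, Mon
Jun: 30 days, starts Tue → 5 of Tue, Wed ✓
Jul: 31 days, starts Thu → 5 of Thu, Fri, Sat
Aug: 31 days, starts Sun → 5 of Sun, Mon, Tue
Sep: 30 days, starts Wed → 5 of Wed, Thu ✓
Oct: 31 days, starts Fri → 5 of Fri, Sat, Sun
Nov: 30 days, starts Mon → 5 of Mon, Tue
Dec: 31 days, starts Wed → 5 of Wed, Thu, Fri ✓
Months with five Wednesdays: Mar, Jun, Sep, Dec.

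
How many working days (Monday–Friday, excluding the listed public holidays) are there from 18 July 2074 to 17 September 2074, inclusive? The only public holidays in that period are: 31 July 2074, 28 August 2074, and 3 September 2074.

18 July 2074 is a Wednesday.
From 18 July 2074 to 17 September 2074 is 62 days inclusive.
62 = 7 × 8 + 6, so there are 8 full weeks plus 6 extra days.
Each full week contributes 5 weekdays (Mon–Fri): 8 × 5 = 40.
The 6 extra days are Wed, Thu, Fri, Sat, Sun, Mon — 4 of them qualify.
Total: 40 + 4 = 44.
Holidays: 31 July 2074 (Tue); 28 August 2074 (Tue); 3 September 2074 (Mon).
All 3 holidays fall on weekdays, so subtract 3.
Business days: 44 − 3 = 41.

41 working days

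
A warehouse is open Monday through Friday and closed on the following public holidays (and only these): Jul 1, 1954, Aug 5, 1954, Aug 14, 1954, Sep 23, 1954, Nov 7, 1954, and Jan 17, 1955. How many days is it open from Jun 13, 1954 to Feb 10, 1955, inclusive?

170

Jun 13, 1954 is a Sunday.
That's 243 days from start to end, counting both.
243 = 7 × 34 + 5, so there are 34 full weeks plus 5 extra days.
Each full week contributes 5 weekdays (Mon–Fri): 34 × 5 = 170.
The 5 extra days are Sunday, Monday, Tuesday, Wednesday, Thursday — 4 of them qualify.
Total: 170 + 4 = 174.
Holidays: Jul 1, 1954 (Thu); Aug 5, 1954 (Thu); Aug 14, 1954 (Sat); Sep 23, 1954 (Thu); Nov 7, 1954 (Sun); Jan 17, 1955 (Mon).
4 of the 6 holidays fall on weekdays; the rest are weekends and were already excluded.
Business days: 174 − 4 = 170.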